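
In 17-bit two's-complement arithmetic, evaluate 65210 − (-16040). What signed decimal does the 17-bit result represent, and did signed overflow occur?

-49822; overflow

65210 → 01111111010111010
-16040 → 11100000101011000
Subtract via negate-and-add: invert 11100000101011000 + 1 = 00011111010101000 (i.e. 16040).
  01111111010111010
+ 00011111010101000
= 10011110101100010
Result 10011110101100010: MSB = 1 → 81250 − 131072 = -49822.
Both addends (after negating the subtrahend) are non-negative but the stored result is negative: signed overflow. The true value 65210 − (-16040) = 81250 lies outside [-65536, 65535].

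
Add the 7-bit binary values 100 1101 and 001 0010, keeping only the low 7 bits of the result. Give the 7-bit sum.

1011111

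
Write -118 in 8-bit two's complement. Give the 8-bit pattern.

10001010

|-118| = 118 = 01110110 in 8 bits.
Invert the bits: 10001001. Add 1: 10001010.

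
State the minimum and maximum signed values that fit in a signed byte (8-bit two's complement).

Minimum: −2^7 = -128.
Maximum: 2^7 − 1 = 127.

min = -128, max = 127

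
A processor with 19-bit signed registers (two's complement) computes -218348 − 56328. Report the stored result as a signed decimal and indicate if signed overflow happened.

249612; overflow

-218348 → 1001010101100010100
56328 → 0001101110000001000
Subtract via negate-and-add: invert 0001101110000001000 + 1 = 1110010001111111000 (i.e. -56328).
  1001010101100010100
+ 1110010001111111000
= 0111100111100001100  (discard carry-out 1)
Result 0111100111100001100: MSB = 0 → value 249612.
Both addends (after negating the subtrahend) are negative but the stored result is non-negative: signed overflow. The true value -218348 − 56328 = -274676 lies outside [-262144, 262143].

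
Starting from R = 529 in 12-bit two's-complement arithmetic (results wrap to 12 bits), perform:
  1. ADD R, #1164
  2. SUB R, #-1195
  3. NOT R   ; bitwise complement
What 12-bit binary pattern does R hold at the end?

010010110111

Start: R = 529 = 001000010001.
R = 529 + 1164 = 1693 = 011010011101
R = 1693 − (-1195) = 2888; wraps to -1208 = 101101001000
R = NOT 101101001000 = 010010110111 = 1207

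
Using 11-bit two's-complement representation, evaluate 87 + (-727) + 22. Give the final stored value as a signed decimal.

-618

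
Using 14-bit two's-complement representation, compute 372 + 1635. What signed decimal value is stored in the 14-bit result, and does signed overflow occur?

372 → 00000101110100
1635 → 00011001100011
  00000101110100
+ 00011001100011
= 00011111010111
Result 00011111010111: MSB = 0 → value 2007.
Both addends are non-negative and so is the stored result: no signed overflow.

2007; no overflow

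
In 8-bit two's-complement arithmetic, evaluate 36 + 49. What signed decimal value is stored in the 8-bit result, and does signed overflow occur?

36 → 00100100
49 → 00110001
  00100100
+ 00110001
= 01010101
Result 01010101: MSB = 0 → value 85.
Both addends are non-negative and so is the stored result: no signed overflow.

85; no overflow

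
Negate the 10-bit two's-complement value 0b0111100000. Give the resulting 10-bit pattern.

Invert: 1000011111. Add 1: 1000100000.
Check: 0111100000 = 480, 1000100000 = -480.

1000100000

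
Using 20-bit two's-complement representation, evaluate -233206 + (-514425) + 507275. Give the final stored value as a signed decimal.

-240356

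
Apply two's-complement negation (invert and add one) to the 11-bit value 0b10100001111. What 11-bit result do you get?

01011110001

Invert: 01011110000. Add 1: 01011110001.
Check: 10100001111 = -753, 01011110001 = 753.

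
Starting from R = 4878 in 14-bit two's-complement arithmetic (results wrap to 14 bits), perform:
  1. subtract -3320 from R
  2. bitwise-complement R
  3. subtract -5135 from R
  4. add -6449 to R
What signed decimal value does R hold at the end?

6871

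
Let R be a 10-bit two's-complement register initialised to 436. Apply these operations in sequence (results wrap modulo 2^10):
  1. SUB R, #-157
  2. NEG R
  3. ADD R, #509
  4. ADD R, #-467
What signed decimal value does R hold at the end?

473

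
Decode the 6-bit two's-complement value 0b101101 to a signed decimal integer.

-19

MSB is 1, so the value is negative.
Invert: 010010. Add 1: 010011 = 19. So the value is −19.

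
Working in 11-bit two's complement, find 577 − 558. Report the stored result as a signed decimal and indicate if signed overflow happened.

19; no overflow

577 → 01001000001
558 → 01000101110
Subtract via negate-and-add: invert 01000101110 + 1 = 10111010010 (i.e. -558).
  01001000001
+ 10111010010
= 00000010011  (discard carry-out 1)
Result 00000010011: MSB = 0 → value 19.
Addends (after negating the subtrahend) have opposite signs, so signed overflow cannot occur.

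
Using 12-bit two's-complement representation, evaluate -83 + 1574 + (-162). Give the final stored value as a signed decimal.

1329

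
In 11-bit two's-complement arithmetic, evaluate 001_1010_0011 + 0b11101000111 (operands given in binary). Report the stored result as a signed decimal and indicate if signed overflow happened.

234; no overflow

001_1010_0011 → 00110100011 = 419 (signed)
0b11101000111 → 11101000111 = -185 (signed)
  00110100011
+ 11101000111
= 00011101010  (discard carry-out 1)
Result 00011101010: MSB = 0 → value 234.
Addends have opposite signs, so signed overflow cannot occur.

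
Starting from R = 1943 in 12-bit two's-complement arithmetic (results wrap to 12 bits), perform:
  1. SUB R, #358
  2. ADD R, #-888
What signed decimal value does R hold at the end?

697

Start: R = 1943 = 011110010111.
R = 1943 − 358 = 1585 = 011000110001
R = 1585 + (-888) = 697 = 001010111001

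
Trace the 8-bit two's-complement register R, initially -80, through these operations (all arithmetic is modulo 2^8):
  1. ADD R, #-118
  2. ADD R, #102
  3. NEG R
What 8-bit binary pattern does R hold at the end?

01100000

Start: R = -80 = 10110000.
R = -80 + (-118) = -198; wraps to 58 = 00111010
R = 58 + 102 = 160; wraps to -96 = 10100000
R = −(-96) = 96 = 01100000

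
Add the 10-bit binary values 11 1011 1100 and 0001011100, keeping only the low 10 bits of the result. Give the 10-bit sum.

  1110111100
+ 0001011100
= 0000011000  (discard carry-out 1)

0000011000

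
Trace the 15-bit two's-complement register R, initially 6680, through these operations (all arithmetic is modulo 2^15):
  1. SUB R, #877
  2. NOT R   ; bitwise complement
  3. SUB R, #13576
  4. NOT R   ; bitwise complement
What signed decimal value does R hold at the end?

-13389

Start: R = 6680 = 001101000011000.
R = 6680 − 877 = 5803 = 001011010101011
R = NOT 001011010101011 = 110100101010100 = -5804
R = -5804 − 13576 = -19380; wraps to 13388 = 011010001001100
R = NOT 011010001001100 = 100101110110011 = -13389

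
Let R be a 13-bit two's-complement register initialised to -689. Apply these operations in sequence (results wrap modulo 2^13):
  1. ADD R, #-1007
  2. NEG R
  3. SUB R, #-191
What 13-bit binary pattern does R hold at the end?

0011101011111

Start: R = -689 = 1110101001111.
R = -689 + (-1007) = -1696 = 1100101100000
R = −(-1696) = 1696 = 0011010100000
R = 1696 − (-191) = 1887 = 0011101011111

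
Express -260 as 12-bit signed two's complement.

|-260| = 260 = 000100000100 in 12 bits.
Invert the bits: 111011111011. Add 1: 111011111100.
Check: 111011111100 reads as 3836 − 4096 = -260.

111011111100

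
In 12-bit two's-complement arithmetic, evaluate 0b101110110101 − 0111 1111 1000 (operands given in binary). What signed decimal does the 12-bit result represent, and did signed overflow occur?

957; overflow

0b101110110101 → 101110110101 = -1099 (signed)
0111 1111 1000 → 011111111000 = 2040 (signed)
Subtract via negate-and-add: invert 011111111000 + 1 = 100000001000 (i.e. -2040).
  101110110101
+ 100000001000
= 001110111101  (discard carry-out 1)
Result 001110111101: MSB = 0 → value 957.
Both addends (after negating the subtrahend) are negative but the stored result is non-negative: signed overflow. The true value -1099 − 2040 = -3139 lies outside [-2048, 2047].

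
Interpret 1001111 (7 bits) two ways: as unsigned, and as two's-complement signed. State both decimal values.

Unsigned: 1001111 = 79.
Signed: MSB=1 → 79 − 128 = -49.

unsigned = 79, signed = -49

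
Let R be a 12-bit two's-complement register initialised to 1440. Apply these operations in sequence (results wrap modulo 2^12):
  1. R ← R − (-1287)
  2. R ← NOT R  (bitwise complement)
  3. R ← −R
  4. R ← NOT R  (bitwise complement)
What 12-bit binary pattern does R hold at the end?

010101010111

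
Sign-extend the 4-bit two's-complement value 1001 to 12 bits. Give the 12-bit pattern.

MSB of 1001 is 1; replicate it into the new high bits.
11111111|1001 → 111111111001 (still -7).

111111111001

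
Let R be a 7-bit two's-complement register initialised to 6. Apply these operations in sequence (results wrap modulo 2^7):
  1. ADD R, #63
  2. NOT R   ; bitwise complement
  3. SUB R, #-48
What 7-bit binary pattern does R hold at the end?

Start: R = 6 = 0000110.
R = 6 + 63 = 69; wraps to -59 = 1000101
R = NOT 1000101 = 0111010 = 58
R = 58 − (-48) = 106; wraps to -22 = 1101010

1101010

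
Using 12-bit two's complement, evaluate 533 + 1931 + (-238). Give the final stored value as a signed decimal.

-1870

533 + 1931 = 2464 → wraps to -1632 (100110100000)
-1632 + (-238) = -1870 (100010110010)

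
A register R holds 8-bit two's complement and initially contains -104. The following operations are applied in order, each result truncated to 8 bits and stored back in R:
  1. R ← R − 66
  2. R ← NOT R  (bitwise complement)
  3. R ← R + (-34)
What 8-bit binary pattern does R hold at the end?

10000111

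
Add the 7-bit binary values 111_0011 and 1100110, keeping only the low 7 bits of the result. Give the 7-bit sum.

  1110011
+ 1100110
= 1011001  (discard carry-out 1)

1011001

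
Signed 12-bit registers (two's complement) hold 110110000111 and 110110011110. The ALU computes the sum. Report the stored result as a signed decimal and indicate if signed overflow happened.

110110000111 = -633 (signed)
110110011110 = -610 (signed)
  110110000111
+ 110110011110
= 101100100101  (discard carry-out 1)
Result 101100100101: MSB = 1 → 2853 − 4096 = -1243.
Both addends are negative and so is the stored result: no signed overflow.

-1243; no overflow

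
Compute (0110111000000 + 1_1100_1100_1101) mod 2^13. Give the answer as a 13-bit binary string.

0101010001101

  0110111000000
+ 1110011001101
= 0101010001101  (discard carry-out 1)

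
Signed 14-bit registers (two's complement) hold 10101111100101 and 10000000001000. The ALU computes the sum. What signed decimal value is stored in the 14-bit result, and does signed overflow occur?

10101111100101 = -5147 (signed)
10000000001000 = -8184 (signed)
  10101111100101
+ 10000000001000
= 00101111101101  (discard carry-out 1)
Result 00101111101101: MSB = 0 → value 3053.
Both addends are negative but the stored result is non-negative: signed overflow. The true value -5147 + (-8184) = -13331 lies outside [-8192, 8191].

3053; overflow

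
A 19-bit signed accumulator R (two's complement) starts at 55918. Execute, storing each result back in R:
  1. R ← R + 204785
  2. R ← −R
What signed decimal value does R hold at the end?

Start: R = 55918 = 0001101101001101110.
R = 55918 + 204785 = 260703 = 0111111101001011111
R = −(260703) = -260703 = 1000000010110100001

-260703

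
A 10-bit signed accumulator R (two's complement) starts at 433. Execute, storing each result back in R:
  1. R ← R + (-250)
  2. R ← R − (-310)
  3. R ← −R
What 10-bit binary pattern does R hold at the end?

Start: R = 433 = 0110110001.
R = 433 + (-250) = 183 = 0010110111
R = 183 − (-310) = 493 = 0111101101
R = −(493) = -493 = 1000010011

1000010011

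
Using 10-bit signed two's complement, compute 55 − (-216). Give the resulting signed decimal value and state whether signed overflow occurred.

271; no overflow

55 → 0000110111
-216 → 1100101000
Subtract via negate-and-add: invert 1100101000 + 1 = 0011011000 (i.e. 216).
  0000110111
+ 0011011000
= 0100001111
Result 0100001111: MSB = 0 → value 271.
Both addends (after negating the subtrahend) are non-negative and so is the stored result: no signed overflow.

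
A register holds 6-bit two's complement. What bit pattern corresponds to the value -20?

101100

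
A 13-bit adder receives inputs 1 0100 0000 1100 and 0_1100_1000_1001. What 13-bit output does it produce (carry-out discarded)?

0000010010101

  1010000001100
+ 0110010001001
= 0000010010101  (discard carry-out 1)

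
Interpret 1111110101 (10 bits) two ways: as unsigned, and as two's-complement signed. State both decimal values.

unsigned = 1013, signed = -11

Unsigned: 1111110101 = 1013.
Signed: MSB=1 → 1013 − 1024 = -11.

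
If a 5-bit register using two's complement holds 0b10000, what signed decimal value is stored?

MSB is 1, so the value is negative.
Invert: 01111. Add 1: 10000 = 16. So the value is −16.

-16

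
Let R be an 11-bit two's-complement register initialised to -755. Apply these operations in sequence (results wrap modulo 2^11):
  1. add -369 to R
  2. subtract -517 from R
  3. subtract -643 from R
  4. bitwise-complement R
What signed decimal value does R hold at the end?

-37

Start: R = -755 = 10100001101.
R = -755 + (-369) = -1124; wraps to 924 = 01110011100
R = 924 − (-517) = 1441; wraps to -607 = 10110100001
R = -607 − (-643) = 36 = 00000100100
R = NOT 00000100100 = 11111011011 = -37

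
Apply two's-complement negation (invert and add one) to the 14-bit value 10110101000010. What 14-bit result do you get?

01001010111110

Invert: 01001010111101. Add 1: 01001010111110.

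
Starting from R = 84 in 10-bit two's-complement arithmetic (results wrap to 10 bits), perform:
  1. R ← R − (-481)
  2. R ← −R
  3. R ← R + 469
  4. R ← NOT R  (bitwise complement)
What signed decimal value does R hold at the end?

95

Start: R = 84 = 0001010100.
R = 84 − (-481) = 565; wraps to -459 = 1000110101
R = −(-459) = 459 = 0111001011
R = 459 + 469 = 928; wraps to -96 = 1110100000
R = NOT 1110100000 = 0001011111 = 95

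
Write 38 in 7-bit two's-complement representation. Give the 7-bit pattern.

38 is non-negative, so write it directly in 7 bits: 0100110.

0100110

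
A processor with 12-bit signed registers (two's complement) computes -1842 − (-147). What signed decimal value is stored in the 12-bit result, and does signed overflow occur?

-1695; no overflow

-1842 → 100011001110
-147 → 111101101101
Subtract via negate-and-add: invert 111101101101 + 1 = 000010010011 (i.e. 147).
  100011001110
+ 000010010011
= 100101100001
Result 100101100001: MSB = 1 → 2401 − 4096 = -1695.
Addends (after negating the subtrahend) have opposite signs, so signed overflow cannot occur.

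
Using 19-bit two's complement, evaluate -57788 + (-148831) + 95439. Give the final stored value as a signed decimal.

-57788 + (-148831) = -206619 (1001101100011100101)
-206619 + 95439 = -111180 (1100100110110110100)

-111180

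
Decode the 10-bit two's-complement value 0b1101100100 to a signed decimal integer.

-156

MSB is 1, so the value is negative.
Invert: 0010011011. Add 1: 0010011100 = 156. So the value is −156.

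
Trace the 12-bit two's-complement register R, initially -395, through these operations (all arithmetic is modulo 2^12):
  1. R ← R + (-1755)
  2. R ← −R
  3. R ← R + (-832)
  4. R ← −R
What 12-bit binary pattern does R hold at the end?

101011011010

Start: R = -395 = 111001110101.
R = -395 + (-1755) = -2150; wraps to 1946 = 011110011010
R = −(1946) = -1946 = 100001100110
R = -1946 + (-832) = -2778; wraps to 1318 = 010100100110
R = −(1318) = -1318 = 101011011010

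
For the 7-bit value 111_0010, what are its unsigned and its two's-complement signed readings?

Unsigned: 1110010 = 114.
Signed: MSB=1 → 114 − 128 = -14.

unsigned = 114, signed = -14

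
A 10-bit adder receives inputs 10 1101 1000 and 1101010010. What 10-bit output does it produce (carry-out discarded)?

1000101010

  1011011000
+ 1101010010
= 1000101010  (discard carry-out 1)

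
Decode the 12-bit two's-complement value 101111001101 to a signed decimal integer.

-1075

MSB is 1, so the value is negative.
Invert: 010000110010. Add 1: 010000110011 = 1075. So the value is −1075.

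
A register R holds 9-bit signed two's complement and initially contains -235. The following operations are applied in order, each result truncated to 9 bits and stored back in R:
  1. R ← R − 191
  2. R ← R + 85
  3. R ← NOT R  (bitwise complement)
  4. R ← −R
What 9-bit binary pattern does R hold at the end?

010101100

Start: R = -235 = 100010101.
R = -235 − 191 = -426; wraps to 86 = 001010110
R = 86 + 85 = 171 = 010101011
R = NOT 010101011 = 101010100 = -172
R = −(-172) = 172 = 010101100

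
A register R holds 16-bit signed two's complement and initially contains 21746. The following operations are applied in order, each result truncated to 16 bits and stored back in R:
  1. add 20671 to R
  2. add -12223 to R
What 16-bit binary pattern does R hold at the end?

0111010111110010

Start: R = 21746 = 0101010011110010.
R = 21746 + 20671 = 42417; wraps to -23119 = 1010010110110001
R = -23119 + (-12223) = -35342; wraps to 30194 = 0111010111110010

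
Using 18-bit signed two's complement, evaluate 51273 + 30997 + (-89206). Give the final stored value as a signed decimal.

-6936

51273 + 30997 = 82270 (010100000101011110)
82270 + (-89206) = -6936 (111110010011101000)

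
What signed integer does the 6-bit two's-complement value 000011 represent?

MSB is 0, so the value is non-negative: 000011 = 3.

3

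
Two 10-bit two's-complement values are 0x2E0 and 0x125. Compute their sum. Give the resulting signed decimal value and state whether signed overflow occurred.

0x2E0 = 1011100000 = -288 (signed)
0x125 = 0100100101 = 293 (signed)
  1011100000
+ 0100100101
= 0000000101  (discard carry-out 1)
Result 0000000101: MSB = 0 → value 5.
Addends have opposite signs, so signed overflow cannot occur.

5; no overflow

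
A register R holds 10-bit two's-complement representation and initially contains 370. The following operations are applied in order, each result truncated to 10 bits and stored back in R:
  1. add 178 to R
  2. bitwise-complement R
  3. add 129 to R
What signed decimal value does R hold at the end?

-420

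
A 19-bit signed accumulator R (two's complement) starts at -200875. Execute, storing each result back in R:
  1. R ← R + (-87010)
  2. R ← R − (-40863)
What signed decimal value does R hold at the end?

-247022

Start: R = -200875 = 1001110111101010101.
R = -200875 + (-87010) = -287885; wraps to 236403 = 0111001101101110011
R = 236403 − (-40863) = 277266; wraps to -247022 = 1000011101100010010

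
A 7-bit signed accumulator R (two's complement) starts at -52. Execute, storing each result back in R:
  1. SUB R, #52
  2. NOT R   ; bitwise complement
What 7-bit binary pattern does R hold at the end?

1100111

Start: R = -52 = 1001100.
R = -52 − 52 = -104; wraps to 24 = 0011000
R = NOT 0011000 = 1100111 = -25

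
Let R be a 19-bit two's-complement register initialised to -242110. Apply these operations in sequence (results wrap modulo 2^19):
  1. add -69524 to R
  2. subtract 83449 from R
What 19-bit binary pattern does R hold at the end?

0011111100010110101

Start: R = -242110 = 1000100111001000010.
R = -242110 + (-69524) = -311634; wraps to 212654 = 0110011111010101110
R = 212654 − 83449 = 129205 = 0011111100010110101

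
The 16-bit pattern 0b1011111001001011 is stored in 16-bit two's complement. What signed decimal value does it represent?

-16821

MSB is 1, so the value is negative.
Invert: 0100000110110100. Add 1: 0100000110110101 = 16821. So the value is −16821.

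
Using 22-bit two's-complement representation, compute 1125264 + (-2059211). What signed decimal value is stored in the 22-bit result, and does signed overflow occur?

-933947; no overflow

1125264 → 0100010010101110010000
-2059211 → 1000001001010000110101
  0100010010101110010000
+ 1000001001010000110101
= 1100011011111111000101
Result 1100011011111111000101: MSB = 1 → 3260357 − 4194304 = -933947.
Addends have opposite signs, so signed overflow cannot occur.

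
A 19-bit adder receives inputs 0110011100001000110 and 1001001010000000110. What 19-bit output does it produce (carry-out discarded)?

1111100110001001100

  0110011100001000110
+ 1001001010000000110
= 1111100110001001100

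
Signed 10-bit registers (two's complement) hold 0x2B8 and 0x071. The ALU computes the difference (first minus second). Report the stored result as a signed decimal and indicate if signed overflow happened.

-441; no overflow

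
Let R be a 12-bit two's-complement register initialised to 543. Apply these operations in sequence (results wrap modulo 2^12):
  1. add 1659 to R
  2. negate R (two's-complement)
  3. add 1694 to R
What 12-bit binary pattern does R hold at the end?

111000000100

Start: R = 543 = 001000011111.
R = 543 + 1659 = 2202; wraps to -1894 = 100010011010
R = −(-1894) = 1894 = 011101100110
R = 1894 + 1694 = 3588; wraps to -508 = 111000000100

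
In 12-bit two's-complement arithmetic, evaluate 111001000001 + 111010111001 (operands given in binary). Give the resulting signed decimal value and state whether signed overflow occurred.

111001000001 = -447 (signed)
111010111001 = -327 (signed)
  111001000001
+ 111010111001
= 110011111010  (discard carry-out 1)
Result 110011111010: MSB = 1 → 3322 − 4096 = -774.
Both addends are negative and so is the stored result: no signed overflow.

-774; no overflow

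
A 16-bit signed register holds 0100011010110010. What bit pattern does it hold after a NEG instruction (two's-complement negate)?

1011100101001110

Invert: 1011100101001101. Add 1: 1011100101001110.
Check: 0100011010110010 = 18098, 1011100101001110 = -18098.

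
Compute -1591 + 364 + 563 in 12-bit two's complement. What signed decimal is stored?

-1591 + 364 = -1227 (101100110101)
-1227 + 563 = -664 (110101101000)

-664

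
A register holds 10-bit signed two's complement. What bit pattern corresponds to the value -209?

1100101111

|-209| = 209 = 0011010001 in 10 bits.
Invert the bits: 1100101110. Add 1: 1100101111.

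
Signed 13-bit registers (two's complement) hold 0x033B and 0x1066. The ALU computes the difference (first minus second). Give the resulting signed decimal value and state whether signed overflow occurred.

-3371; overflow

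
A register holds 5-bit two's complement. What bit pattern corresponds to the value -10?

10110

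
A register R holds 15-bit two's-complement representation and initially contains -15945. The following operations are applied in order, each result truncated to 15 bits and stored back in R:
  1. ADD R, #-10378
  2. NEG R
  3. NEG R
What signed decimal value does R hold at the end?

6445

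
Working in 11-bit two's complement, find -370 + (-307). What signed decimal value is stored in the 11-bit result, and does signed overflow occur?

-677; no overflow

-370 → 11010001110
-307 → 11011001101
  11010001110
+ 11011001101
= 10101011011  (discard carry-out 1)
Result 10101011011: MSB = 1 → 1371 − 2048 = -677.
Both addends are negative and so is the stored result: no signed overflow.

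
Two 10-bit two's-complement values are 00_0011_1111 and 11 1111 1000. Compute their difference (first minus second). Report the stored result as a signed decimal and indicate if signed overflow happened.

71; no overflow

00_0011_1111 → 0000111111 = 63 (signed)
11 1111 1000 → 1111111000 = -8 (signed)
Subtract via negate-and-add: invert 1111111000 + 1 = 0000001000 (i.e. 8).
  0000111111
+ 0000001000
= 0001000111
Result 0001000111: MSB = 0 → value 71.
Both addends (after negating the subtrahend) are non-negative and so is the stored result: no signed overflow.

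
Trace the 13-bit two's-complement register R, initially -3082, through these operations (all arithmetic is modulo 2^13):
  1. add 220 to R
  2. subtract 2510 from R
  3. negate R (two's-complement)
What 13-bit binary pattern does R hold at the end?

Start: R = -3082 = 1001111110110.
R = -3082 + 220 = -2862 = 1010011010010
R = -2862 − 2510 = -5372; wraps to 2820 = 0101100000100
R = −(2820) = -2820 = 1010011111100

1010011111100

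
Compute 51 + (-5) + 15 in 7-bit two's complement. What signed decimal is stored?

51 + (-5) = 46 (0101110)
46 + 15 = 61 (0111101)

61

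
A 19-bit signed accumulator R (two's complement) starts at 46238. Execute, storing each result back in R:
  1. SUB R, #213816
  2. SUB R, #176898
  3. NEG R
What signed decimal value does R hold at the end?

Start: R = 46238 = 0001011010010011110.
R = 46238 − 213816 = -167578 = 1010111000101100110
R = -167578 − 176898 = -344476; wraps to 179812 = 0101011111001100100
R = −(179812) = -179812 = 1010100000110011100

-179812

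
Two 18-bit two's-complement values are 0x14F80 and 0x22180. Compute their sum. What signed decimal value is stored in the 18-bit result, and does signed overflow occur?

-36608; no overflow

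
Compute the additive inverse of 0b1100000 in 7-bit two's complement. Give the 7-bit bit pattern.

Invert: 0011111. Add 1: 0100000.
Check: 1100000 = -32, 0100000 = 32.

0100000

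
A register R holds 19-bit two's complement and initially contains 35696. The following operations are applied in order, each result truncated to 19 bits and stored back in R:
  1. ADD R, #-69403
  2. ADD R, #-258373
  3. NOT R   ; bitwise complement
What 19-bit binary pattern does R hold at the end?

Start: R = 35696 = 0001000101101110000.
R = 35696 + (-69403) = -33707 = 1110111110001010101
R = -33707 + (-258373) = -292080; wraps to 232208 = 0111000101100010000
R = NOT 0111000101100010000 = 1000111010011101111 = -232209

1000111010011101111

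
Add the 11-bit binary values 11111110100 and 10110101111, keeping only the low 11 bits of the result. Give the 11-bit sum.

  11111110100
+ 10110101111
= 10110100011  (discard carry-out 1)

10110100011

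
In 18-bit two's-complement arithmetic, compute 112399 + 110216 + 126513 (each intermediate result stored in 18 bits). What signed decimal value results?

86984

112399 + 110216 = 222615 → wraps to -39529 (110110010110010111)
-39529 + 126513 = 86984 (010101001111001000)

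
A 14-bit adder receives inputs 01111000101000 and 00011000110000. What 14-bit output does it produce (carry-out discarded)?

10010001011000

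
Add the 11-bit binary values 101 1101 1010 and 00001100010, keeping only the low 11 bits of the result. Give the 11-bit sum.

  10111011010
+ 00001100010
= 11000111100

11000111100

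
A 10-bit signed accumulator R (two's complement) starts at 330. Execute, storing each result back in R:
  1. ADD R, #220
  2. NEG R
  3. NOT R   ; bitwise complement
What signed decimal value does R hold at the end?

Start: R = 330 = 0101001010.
R = 330 + 220 = 550; wraps to -474 = 1000100110
R = −(-474) = 474 = 0111011010
R = NOT 0111011010 = 1000100101 = -475

-475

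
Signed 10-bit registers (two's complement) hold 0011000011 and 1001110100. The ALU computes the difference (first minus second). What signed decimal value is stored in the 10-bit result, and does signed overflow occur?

-433; overflow

0011000011 = 195 (signed)
1001110100 = -396 (signed)
Subtract via negate-and-add: invert 1001110100 + 1 = 0110001100 (i.e. 396).
  0011000011
+ 0110001100
= 1001001111
Result 1001001111: MSB = 1 → 591 − 1024 = -433.
Both addends (after negating the subtrahend) are non-negative but the stored result is negative: signed overflow. The true value 195 − (-396) = 591 lies outside [-512, 511].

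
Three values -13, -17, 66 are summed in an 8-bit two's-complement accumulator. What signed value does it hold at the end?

36

-13 + (-17) = -30 (11100010)
-30 + 66 = 36 (00100100)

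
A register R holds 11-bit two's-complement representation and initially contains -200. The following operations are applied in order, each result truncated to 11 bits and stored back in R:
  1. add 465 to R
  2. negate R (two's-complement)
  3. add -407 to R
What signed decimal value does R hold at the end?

-672

Start: R = -200 = 11100111000.
R = -200 + 465 = 265 = 00100001001
R = −(265) = -265 = 11011110111
R = -265 + (-407) = -672 = 10101100000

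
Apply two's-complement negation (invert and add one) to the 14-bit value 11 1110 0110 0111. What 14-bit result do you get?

00000110011001

Invert: 00000110011000. Add 1: 00000110011001.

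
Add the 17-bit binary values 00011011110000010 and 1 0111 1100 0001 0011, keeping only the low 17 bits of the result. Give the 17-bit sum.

11011001110010101

  00011011110000010
+ 10111110000010011
= 11011001110010101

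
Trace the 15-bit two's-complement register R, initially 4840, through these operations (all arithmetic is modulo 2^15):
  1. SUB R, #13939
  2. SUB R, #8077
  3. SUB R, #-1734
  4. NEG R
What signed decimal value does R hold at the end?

Start: R = 4840 = 001001011101000.
R = 4840 − 13939 = -9099 = 101110001110101
R = -9099 − 8077 = -17176; wraps to 15592 = 011110011101000
R = 15592 − (-1734) = 17326; wraps to -15442 = 100001110101110
R = −(-15442) = 15442 = 011110001010010

15442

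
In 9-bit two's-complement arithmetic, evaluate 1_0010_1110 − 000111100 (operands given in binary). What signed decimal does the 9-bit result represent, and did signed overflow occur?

1_0010_1110 → 100101110 = -210 (signed)
000111100 = 60 (signed)
Subtract via negate-and-add: invert 000111100 + 1 = 111000100 (i.e. -60).
  100101110
+ 111000100
= 011110010  (discard carry-out 1)
Result 011110010: MSB = 0 → value 242.
Both addends (after negating the subtrahend) are negative but the stored result is non-negative: signed overflow. The true value -210 − 60 = -270 lies outside [-256, 255].

242; overflow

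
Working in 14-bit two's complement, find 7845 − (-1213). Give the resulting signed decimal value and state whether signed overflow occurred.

-7326; overflow

7845 → 01111010100101
-1213 → 11101101000011
Subtract via negate-and-add: invert 11101101000011 + 1 = 00010010111101 (i.e. 1213).
  01111010100101
+ 00010010111101
= 10001101100010
Result 10001101100010: MSB = 1 → 9058 − 16384 = -7326.
Both addends (after negating the subtrahend) are non-negative but the stored result is negative: signed overflow. The true value 7845 − (-1213) = 9058 lies outside [-8192, 8191].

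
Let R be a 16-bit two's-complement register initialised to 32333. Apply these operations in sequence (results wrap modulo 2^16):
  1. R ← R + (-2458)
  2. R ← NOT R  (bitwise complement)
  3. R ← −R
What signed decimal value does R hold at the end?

29876

Start: R = 32333 = 0111111001001101.
R = 32333 + (-2458) = 29875 = 0111010010110011
R = NOT 0111010010110011 = 1000101101001100 = -29876
R = −(-29876) = 29876 = 0111010010110100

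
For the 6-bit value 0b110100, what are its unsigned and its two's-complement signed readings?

unsigned = 52, signed = -12

Unsigned: 110100 = 52.
Signed: MSB=1 → 52 − 64 = -12.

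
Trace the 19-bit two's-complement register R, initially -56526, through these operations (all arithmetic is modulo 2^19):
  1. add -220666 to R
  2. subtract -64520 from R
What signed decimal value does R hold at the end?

-212672

Start: R = -56526 = 1110010001100110010.
R = -56526 + (-220666) = -277192; wraps to 247096 = 0111100010100111000
R = 247096 − (-64520) = 311616; wraps to -212672 = 1001100000101000000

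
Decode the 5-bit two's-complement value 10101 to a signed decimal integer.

MSB is 1, so the value is negative.
Unsigned reading: 21. Subtract 2^5 = 32: 21 − 32 = -11.

-11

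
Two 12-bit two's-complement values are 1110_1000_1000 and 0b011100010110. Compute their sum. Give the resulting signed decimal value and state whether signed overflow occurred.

1438; no overflow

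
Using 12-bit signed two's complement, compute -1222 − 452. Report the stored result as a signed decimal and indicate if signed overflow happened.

-1222 → 101100111010
452 → 000111000100
Subtract via negate-and-add: invert 000111000100 + 1 = 111000111100 (i.e. -452).
  101100111010
+ 111000111100
= 100101110110  (discard carry-out 1)
Result 100101110110: MSB = 1 → 2422 − 4096 = -1674.
Both addends (after negating the subtrahend) are negative and so is the stored result: no signed overflow.

-1674; no overflow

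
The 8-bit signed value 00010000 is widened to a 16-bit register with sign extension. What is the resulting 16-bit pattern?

MSB of 00010000 is 0; replicate it into the new high bits.
00000000|00010000 → 0000000000010000 (still 16).

0000000000010000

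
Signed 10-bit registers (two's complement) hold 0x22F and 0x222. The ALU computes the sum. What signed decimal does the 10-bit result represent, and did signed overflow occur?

81; overflow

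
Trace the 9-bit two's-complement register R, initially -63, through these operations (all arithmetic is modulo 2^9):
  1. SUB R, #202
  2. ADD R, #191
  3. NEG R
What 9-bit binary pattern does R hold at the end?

Start: R = -63 = 111000001.
R = -63 − 202 = -265; wraps to 247 = 011110111
R = 247 + 191 = 438; wraps to -74 = 110110110
R = −(-74) = 74 = 001001010

001001010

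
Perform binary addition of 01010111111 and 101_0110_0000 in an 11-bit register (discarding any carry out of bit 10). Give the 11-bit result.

00000011111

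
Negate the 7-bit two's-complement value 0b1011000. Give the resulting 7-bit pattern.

0101000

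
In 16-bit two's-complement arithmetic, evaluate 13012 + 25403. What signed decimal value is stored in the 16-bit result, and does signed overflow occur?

13012 → 0011001011010100
25403 → 0110001100111011
  0011001011010100
+ 0110001100111011
= 1001011000001111
Result 1001011000001111: MSB = 1 → 38415 − 65536 = -27121.
Both addends are non-negative but the stored result is negative: signed overflow. The true value 13012 + 25403 = 38415 lies outside [-32768, 32767].

-27121; overflow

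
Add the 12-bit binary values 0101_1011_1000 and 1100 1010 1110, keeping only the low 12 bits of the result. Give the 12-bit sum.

  010110111000
+ 110010101110
= 001001100110  (discard carry-out 1)

001001100110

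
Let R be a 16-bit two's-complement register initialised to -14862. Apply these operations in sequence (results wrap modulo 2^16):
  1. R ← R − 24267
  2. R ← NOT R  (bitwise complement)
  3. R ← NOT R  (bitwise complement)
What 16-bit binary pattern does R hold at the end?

Start: R = -14862 = 1100010111110010.
R = -14862 − 24267 = -39129; wraps to 26407 = 0110011100100111
R = NOT 0110011100100111 = 1001100011011000 = -26408
R = NOT 1001100011011000 = 0110011100100111 = 26407

0110011100100111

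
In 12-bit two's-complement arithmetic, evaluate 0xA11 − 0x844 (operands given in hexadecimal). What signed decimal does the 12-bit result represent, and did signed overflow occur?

461; no overflow

0xA11 = 101000010001 = -1519 (signed)
0x844 = 100001000100 = -1980 (signed)
Subtract via negate-and-add: invert 100001000100 + 1 = 011110111100 (i.e. 1980).
  101000010001
+ 011110111100
= 000111001101  (discard carry-out 1)
Result 000111001101: MSB = 0 → value 461.
Addends (after negating the subtrahend) have opposite signs, so signed overflow cannot occur.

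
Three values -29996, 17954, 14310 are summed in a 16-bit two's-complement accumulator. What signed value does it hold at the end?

2268

-29996 + 17954 = -12042 (1101000011110110)
-12042 + 14310 = 2268 (0000100011011100)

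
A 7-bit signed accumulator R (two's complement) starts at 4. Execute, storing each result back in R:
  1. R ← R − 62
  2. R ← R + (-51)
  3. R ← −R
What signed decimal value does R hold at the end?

-19

Start: R = 4 = 0000100.
R = 4 − 62 = -58 = 1000110
R = -58 + (-51) = -109; wraps to 19 = 0010011
R = −(19) = -19 = 1101101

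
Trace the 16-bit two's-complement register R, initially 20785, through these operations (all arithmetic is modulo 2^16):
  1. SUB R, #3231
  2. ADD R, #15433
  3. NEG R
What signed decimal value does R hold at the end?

32549

Start: R = 20785 = 0101000100110001.
R = 20785 − 3231 = 17554 = 0100010010010010
R = 17554 + 15433 = 32987; wraps to -32549 = 1000000011011011
R = −(-32549) = 32549 = 0111111100100101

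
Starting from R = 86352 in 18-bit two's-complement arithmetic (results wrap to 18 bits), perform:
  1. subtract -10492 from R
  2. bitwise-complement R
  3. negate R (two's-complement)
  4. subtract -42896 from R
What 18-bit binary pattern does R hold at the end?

Start: R = 86352 = 010101000101010000.
R = 86352 − (-10492) = 96844 = 010111101001001100
R = NOT 010111101001001100 = 101000010110110011 = -96845
R = −(-96845) = 96845 = 010111101001001101
R = 96845 − (-42896) = 139741; wraps to -122403 = 100010000111011101

100010000111011101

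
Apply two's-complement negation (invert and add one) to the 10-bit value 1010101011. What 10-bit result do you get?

0101010101

Invert: 0101010100. Add 1: 0101010101.
Check: 1010101011 = -341, 0101010101 = 341.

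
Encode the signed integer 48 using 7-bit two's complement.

0110000

48 is non-negative, so write it directly in 7 bits: 0110000.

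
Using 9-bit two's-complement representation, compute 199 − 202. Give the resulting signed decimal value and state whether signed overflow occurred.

199 → 011000111
202 → 011001010
Subtract via negate-and-add: invert 011001010 + 1 = 100110110 (i.e. -202).
  011000111
+ 100110110
= 111111101
Result 111111101: MSB = 1 → 509 − 512 = -3.
Addends (after negating the subtrahend) have opposite signs, so signed overflow cannot occur.

-3; no overflow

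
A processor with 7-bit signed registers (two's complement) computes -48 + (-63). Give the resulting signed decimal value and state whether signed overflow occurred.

-48 → 1010000
-63 → 1000001
  1010000
+ 1000001
= 0010001  (discard carry-out 1)
Result 0010001: MSB = 0 → value 17.
Both addends are negative but the stored result is non-negative: signed overflow. The true value -48 + (-63) = -111 lies outside [-64, 63].

17; overflow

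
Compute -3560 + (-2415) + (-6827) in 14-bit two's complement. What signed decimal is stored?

3582

-3560 + (-2415) = -5975 (10100010101001)
-5975 + (-6827) = -12802 → wraps to 3582 (00110111111110)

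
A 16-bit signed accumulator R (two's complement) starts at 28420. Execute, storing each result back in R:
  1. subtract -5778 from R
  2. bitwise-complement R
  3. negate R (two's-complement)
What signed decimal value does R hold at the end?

-31337

Start: R = 28420 = 0110111100000100.
R = 28420 − (-5778) = 34198; wraps to -31338 = 1000010110010110
R = NOT 1000010110010110 = 0111101001101001 = 31337
R = −(31337) = -31337 = 1000010110010111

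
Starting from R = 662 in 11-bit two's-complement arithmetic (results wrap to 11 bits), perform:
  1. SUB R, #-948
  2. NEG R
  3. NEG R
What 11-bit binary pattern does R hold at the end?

11001001010

Start: R = 662 = 01010010110.
R = 662 − (-948) = 1610; wraps to -438 = 11001001010
R = −(-438) = 438 = 00110110110
R = −(438) = -438 = 11001001010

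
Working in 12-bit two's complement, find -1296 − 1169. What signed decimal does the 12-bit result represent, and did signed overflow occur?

1631; overflow

-1296 → 101011110000
1169 → 010010010001
Subtract via negate-and-add: invert 010010010001 + 1 = 101101101111 (i.e. -1169).
  101011110000
+ 101101101111
= 011001011111  (discard carry-out 1)
Result 011001011111: MSB = 0 → value 1631.
Both addends (after negating the subtrahend) are negative but the stored result is non-negative: signed overflow. The true value -1296 − 1169 = -2465 lies outside [-2048, 2047].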